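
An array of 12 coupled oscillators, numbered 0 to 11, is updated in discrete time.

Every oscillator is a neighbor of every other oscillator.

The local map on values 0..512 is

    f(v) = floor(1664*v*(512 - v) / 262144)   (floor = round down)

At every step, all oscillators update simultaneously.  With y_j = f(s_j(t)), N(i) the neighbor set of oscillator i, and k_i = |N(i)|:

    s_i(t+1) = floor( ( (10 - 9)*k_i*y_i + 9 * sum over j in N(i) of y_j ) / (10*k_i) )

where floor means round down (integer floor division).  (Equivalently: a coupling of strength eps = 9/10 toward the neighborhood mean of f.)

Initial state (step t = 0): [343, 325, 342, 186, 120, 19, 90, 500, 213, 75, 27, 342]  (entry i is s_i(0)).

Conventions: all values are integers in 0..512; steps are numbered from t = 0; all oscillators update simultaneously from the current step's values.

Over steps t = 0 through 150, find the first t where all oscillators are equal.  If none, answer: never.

Simulating step by step:
t=0: [343, 325, 342, 186, 120, 19, 90, 500, 213, 75, 27, 342]  (not all equal)
t=1: [268, 269, 268, 269, 267, 263, 266, 262, 269, 266, 263, 268]  (not all equal)
t=2: [414, 414, 414, 414, 414, 414, 414, 414, 414, 414, 414, 414]  (all equal)

Answer: 2
Key observation: Synchronization is absorbing here: once all oscillators are equal they stay equal, and step 2 is the first all-equal step.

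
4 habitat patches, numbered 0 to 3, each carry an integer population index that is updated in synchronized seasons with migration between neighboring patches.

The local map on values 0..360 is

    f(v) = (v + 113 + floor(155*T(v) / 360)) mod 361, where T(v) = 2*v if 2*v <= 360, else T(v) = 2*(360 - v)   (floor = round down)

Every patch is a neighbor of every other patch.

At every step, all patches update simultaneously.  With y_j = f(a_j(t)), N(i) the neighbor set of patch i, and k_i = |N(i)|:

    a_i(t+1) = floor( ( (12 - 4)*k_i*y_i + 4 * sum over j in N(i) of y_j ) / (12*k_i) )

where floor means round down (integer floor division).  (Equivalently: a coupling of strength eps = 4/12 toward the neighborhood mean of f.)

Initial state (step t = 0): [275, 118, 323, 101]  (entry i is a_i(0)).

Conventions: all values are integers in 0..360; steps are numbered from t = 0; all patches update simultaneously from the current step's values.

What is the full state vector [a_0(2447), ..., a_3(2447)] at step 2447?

Simulating step by step:
t=0: [275, 118, 323, 101]
t=1: [148, 277, 152, 259]
t=2: [43, 84, 47, 82]
t=3: [210, 252, 214, 250]
t=4: [92, 95, 92, 95]
t=5: [285, 287, 285, 287]
t=6: [101, 101, 101, 101]
t=7: [300, 300, 300, 300]
t=8: [103, 103, 103, 103]
t=9: [304, 304, 304, 304]
t=10: [104, 104, 104, 104]
t=11: [306, 306, 306, 306]
t=12: [104, 104, 104, 104]

Answer: [306, 306, 306, 306]
Key observation: The state at step 10, [104, 104, 104, 104], reappears at step 12: the system is in a cycle of period 2 from step 10 on.  Therefore the state at step 2447 equals the state at step 10 + ((2447 - 10) mod 2) = 11, which is [306, 306, 306, 306].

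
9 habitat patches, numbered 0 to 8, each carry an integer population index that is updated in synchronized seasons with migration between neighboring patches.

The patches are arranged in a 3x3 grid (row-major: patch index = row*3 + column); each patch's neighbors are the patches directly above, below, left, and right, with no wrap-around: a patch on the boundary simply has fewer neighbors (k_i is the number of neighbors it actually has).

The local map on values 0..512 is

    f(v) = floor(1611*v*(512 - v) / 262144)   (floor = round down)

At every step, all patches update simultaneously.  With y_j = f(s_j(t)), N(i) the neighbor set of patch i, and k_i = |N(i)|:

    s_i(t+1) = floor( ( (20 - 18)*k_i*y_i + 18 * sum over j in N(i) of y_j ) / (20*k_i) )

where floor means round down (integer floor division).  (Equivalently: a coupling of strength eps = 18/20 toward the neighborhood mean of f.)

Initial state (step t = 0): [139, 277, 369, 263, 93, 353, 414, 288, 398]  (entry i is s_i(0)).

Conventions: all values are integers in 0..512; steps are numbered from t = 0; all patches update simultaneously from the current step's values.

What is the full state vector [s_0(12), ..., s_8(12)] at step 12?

Answer: [380, 364, 380, 364, 380, 364, 380, 364, 380]

Derivation:
t=0: [139, 277, 369, 263, 93, 353, 414, 288, 398]
t=1: [392, 304, 367, 282, 370, 286, 384, 269, 360]
t=2: [382, 320, 385, 313, 388, 335, 389, 328, 392]
t=3: [372, 307, 363, 306, 365, 301, 367, 300, 359]
t=4: [379, 332, 382, 331, 382, 338, 382, 336, 384]
t=5: [361, 312, 358, 312, 358, 309, 359, 309, 356]
t=6: [378, 341, 379, 341, 379, 343, 379, 343, 380]
t=7: [353, 314, 352, 314, 352, 313, 352, 313, 351]
t=8: [378, 349, 378, 349, 378, 349, 378, 349, 378]
t=9: [345, 314, 345, 314, 345, 314, 345, 314, 345]
t=10: [379, 356, 379, 356, 379, 356, 379, 356, 379]
t=11: [337, 312, 337, 312, 337, 312, 337, 312, 337]
t=12: [380, 364, 380, 364, 380, 364, 380, 364, 380]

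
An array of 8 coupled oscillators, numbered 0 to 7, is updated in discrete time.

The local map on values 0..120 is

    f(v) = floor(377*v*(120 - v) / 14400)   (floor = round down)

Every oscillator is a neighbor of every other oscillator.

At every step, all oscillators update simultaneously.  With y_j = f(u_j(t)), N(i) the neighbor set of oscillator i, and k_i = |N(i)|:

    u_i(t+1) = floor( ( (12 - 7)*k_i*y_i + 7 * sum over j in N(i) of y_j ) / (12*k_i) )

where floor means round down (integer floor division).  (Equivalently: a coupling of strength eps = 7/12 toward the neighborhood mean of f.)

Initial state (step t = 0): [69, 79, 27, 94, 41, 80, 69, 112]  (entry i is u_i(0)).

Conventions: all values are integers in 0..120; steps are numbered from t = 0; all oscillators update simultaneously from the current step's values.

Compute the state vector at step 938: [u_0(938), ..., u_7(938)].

Answer: [92, 92, 92, 92, 92, 92, 92, 92]
Key observation: The state at step 10, [92, 92, 92, 92, 92, 92, 92, 92], reappears at step 12: the system is in a cycle of period 2 from step 10 on.  Therefore the state at step 938 equals the state at step 10 + ((938 - 10) mod 2) = 10, which is [92, 92, 92, 92, 92, 92, 92, 92].

Derivation:
t=0: [69, 79, 27, 94, 41, 80, 69, 112]
t=1: [79, 76, 70, 69, 76, 76, 79, 56]
t=2: [86, 87, 89, 89, 87, 87, 86, 89]
t=3: [74, 74, 73, 73, 74, 74, 74, 73]
t=4: [89, 89, 89, 89, 89, 89, 89, 89]
t=5: [72, 72, 72, 72, 72, 72, 72, 72]
t=6: [90, 90, 90, 90, 90, 90, 90, 90]
t=7: [70, 70, 70, 70, 70, 70, 70, 70]
t=8: [91, 91, 91, 91, 91, 91, 91, 91]
t=9: [69, 69, 69, 69, 69, 69, 69, 69]
t=10: [92, 92, 92, 92, 92, 92, 92, 92]
t=11: [67, 67, 67, 67, 67, 67, 67, 67]
t=12: [92, 92, 92, 92, 92, 92, 92, 92]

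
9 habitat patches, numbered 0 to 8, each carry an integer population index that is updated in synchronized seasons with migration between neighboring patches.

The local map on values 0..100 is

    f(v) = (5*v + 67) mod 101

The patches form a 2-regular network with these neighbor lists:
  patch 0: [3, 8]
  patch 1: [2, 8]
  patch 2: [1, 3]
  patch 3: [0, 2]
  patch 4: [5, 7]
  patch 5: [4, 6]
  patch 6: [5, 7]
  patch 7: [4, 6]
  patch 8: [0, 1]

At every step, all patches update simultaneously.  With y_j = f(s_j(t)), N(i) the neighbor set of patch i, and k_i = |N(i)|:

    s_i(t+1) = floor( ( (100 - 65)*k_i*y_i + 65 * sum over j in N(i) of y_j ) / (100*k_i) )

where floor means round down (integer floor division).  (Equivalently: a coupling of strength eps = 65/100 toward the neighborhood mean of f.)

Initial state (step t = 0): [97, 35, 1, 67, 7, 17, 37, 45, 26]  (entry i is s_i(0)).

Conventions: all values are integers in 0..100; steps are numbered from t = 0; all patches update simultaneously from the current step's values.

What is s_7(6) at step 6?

Answer: s_7(6) = 27

Derivation:
t=0: [97, 35, 1, 67, 7, 17, 37, 45, 26]
t=1: [79, 68, 70, 73, 46, 34, 63, 48, 61]
t=2: [51, 27, 14, 32, 45, 68, 40, 57, 43]
t=3: [40, 37, 20, 26, 48, 51, 39, 67, 34]
t=4: [65, 50, 70, 76, 39, 27, 59, 55, 49]
t=5: [48, 12, 23, 48, 33, 38, 33, 52, 36]
t=6: [17, 50, 38, 29, 36, 38, 36, 27, 25]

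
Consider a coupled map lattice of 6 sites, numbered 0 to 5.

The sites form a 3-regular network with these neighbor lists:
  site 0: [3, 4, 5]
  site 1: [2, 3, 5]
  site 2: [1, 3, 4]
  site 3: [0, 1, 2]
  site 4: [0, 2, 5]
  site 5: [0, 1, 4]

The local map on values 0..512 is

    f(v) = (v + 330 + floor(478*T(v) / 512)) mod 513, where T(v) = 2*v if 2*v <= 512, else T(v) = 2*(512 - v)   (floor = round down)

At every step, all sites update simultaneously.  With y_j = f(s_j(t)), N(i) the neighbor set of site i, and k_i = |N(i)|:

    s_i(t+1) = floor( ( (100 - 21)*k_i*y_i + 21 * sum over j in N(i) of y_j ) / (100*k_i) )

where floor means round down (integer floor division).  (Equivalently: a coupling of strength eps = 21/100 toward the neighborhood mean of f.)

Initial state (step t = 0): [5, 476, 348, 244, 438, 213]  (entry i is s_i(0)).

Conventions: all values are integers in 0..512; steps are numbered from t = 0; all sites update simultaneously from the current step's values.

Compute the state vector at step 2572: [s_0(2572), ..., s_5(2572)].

Simulating step by step:
t=0: [5, 476, 348, 244, 438, 213]
t=1: [329, 347, 425, 84, 397, 414]
t=2: [447, 434, 386, 140, 429, 423]
t=3: [375, 387, 417, 257, 402, 403]
t=4: [415, 406, 387, 119, 424, 425]
t=5: [393, 401, 414, 213, 407, 405]
t=6: [430, 424, 415, 426, 420, 421]
t=7: [401, 405, 411, 403, 407, 406]
t=8: [424, 420, 417, 422, 420, 420]
t=9: [405, 408, 410, 407, 408, 407]
t=10: [420, 419, 417, 419, 419, 419]
t=11: [408, 409, 410, 409, 409, 408]
t=12: [418, 418, 417, 418, 418, 418]
t=13: [410, 410, 410, 410, 410, 410]
t=14: [417, 417, 417, 417, 417, 417]
t=15: [411, 411, 411, 411, 411, 411]
t=16: [416, 416, 416, 416, 416, 416]
t=17: [412, 412, 412, 412, 412, 412]
t=18: [415, 415, 415, 415, 415, 415]
t=19: [413, 413, 413, 413, 413, 413]
t=20: [414, 414, 414, 414, 414, 414]
t=21: [413, 413, 413, 413, 413, 413]

Answer: [414, 414, 414, 414, 414, 414]
Key observation: The state at step 19, [413, 413, 413, 413, 413, 413], reappears at step 21: the system is in a cycle of period 2 from step 19 on.  Therefore the state at step 2572 equals the state at step 19 + ((2572 - 19) mod 2) = 20, which is [414, 414, 414, 414, 414, 414].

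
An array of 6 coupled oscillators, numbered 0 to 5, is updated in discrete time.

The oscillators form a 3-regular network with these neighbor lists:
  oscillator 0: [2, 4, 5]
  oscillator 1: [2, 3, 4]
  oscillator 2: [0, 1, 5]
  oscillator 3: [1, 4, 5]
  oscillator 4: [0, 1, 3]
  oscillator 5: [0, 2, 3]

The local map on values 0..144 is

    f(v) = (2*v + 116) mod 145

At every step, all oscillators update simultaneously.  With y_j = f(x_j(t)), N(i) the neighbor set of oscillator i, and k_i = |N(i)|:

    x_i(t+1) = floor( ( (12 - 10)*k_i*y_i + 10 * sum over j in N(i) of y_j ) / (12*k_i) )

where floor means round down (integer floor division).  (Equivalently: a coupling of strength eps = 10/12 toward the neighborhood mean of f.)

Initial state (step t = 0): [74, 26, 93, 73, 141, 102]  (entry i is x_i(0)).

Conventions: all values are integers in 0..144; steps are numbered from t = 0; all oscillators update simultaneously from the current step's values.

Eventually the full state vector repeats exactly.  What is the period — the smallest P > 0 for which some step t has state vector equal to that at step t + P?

Simulating step by step:
t=0: [74, 26, 93, 73, 141, 102]
t=1: [61, 69, 49, 64, 89, 73]
t=2: [68, 65, 100, 80, 84, 92]
t=3: [66, 99, 64, 91, 117, 75]
t=4: [94, 50, 85, 58, 47, 78]
t=5: [94, 93, 82, 87, 58, 88]
t=6: [64, 63, 30, 28, 21, 41]
t=7: [43, 35, 74, 49, 64, 52]
t=8: [90, 86, 67, 71, 62, 80]
t=9: [92, 110, 95, 121, 88, 84]
t=10: [45, 31, 56, 63, 34, 49]
t=11: [63, 66, 59, 55, 59, 78]
t=12: [100, 89, 105, 102, 92, 95]
t=13: [21, 21, 18, 13, 18, 28]
t=14: [13, 45, 15, 36, 47, 49]
t=15: [61, 40, 75, 61, 79, 63]
t=16: [111, 103, 87, 92, 87, 101]
t=17: [15, 8, 30, 18, 25, 20]
t=18: [17, 38, 45, 46, 42, 12]
t=19: [71, 57, 63, 77, 41, 59]
t=20: [85, 90, 95, 83, 98, 107]
t=21: [45, 49, 54, 41, 82, 88]
t=22: [70, 85, 49, 66, 73, 53]
t=23: [91, 103, 102, 110, 118, 91]
t=24: [29, 43, 18, 36, 34, 24]
t=25: [22, 34, 30, 39, 42, 25]
t=26: [32, 44, 26, 40, 37, 29]
t=27: [32, 42, 38, 45, 47, 35]
t=28: [48, 57, 44, 54, 52, 46]
t=29: [65, 73, 69, 75, 76, 67]
t=30: [110, 117, 107, 116, 114, 109]
t=31: [46, 52, 48, 53, 54, 47]
t=32: [69, 74, 67, 73, 72, 68]
t=33: [109, 113, 110, 114, 115, 109]
t=34: [47, 52, 46, 51, 51, 47]
t=35: [66, 70, 67, 71, 71, 66]
t=36: [106, 110, 105, 109, 109, 106]
t=37: [39, 42, 39, 42, 42, 39]
t=38: [50, 53, 50, 53, 53, 50]
t=39: [72, 75, 72, 75, 75, 72]
t=40: [116, 119, 116, 119, 119, 116]
t=41: [59, 62, 59, 62, 62, 59]
t=42: [90, 93, 90, 93, 93, 90]
t=43: [7, 10, 7, 10, 10, 7]
t=44: [131, 134, 131, 134, 134, 131]
t=45: [89, 92, 89, 92, 92, 89]
t=46: [5, 8, 5, 8, 8, 5]
t=47: [127, 130, 127, 130, 130, 127]
t=48: [81, 84, 81, 84, 84, 81]
t=49: [134, 137, 134, 137, 137, 134]
t=50: [95, 98, 95, 98, 98, 95]
t=51: [17, 20, 17, 20, 20, 17]
t=52: [6, 9, 6, 9, 9, 6]
t=53: [129, 132, 129, 132, 132, 129]
t=54: [85, 88, 85, 88, 88, 85]
t=55: [102, 40, 102, 40, 40, 102]
t=56: [35, 45, 35, 45, 45, 35]
t=57: [46, 55, 46, 55, 55, 46]
t=58: [68, 76, 68, 76, 76, 68]
t=59: [111, 118, 111, 118, 118, 111]
t=60: [51, 58, 51, 58, 58, 51]
t=61: [76, 83, 76, 83, 83, 76]
t=62: [126, 133, 126, 133, 133, 126]
t=63: [81, 88, 81, 88, 88, 81]
t=64: [96, 38, 96, 38, 38, 96]
t=65: [26, 38, 26, 38, 38, 26]
t=66: [29, 40, 29, 40, 40, 29]
t=67: [35, 44, 35, 44, 44, 35]
t=68: [46, 54, 46, 54, 54, 46]
t=69: [67, 74, 67, 74, 74, 67]
t=70: [108, 115, 108, 115, 115, 108]
t=71: [45, 52, 45, 52, 52, 45]
t=72: [64, 71, 64, 71, 71, 64]
t=73: [102, 109, 102, 109, 109, 102]
t=74: [33, 40, 33, 40, 40, 33]
t=75: [40, 47, 40, 47, 47, 40]
t=76: [54, 61, 54, 61, 61, 54]
t=77: [82, 89, 82, 89, 89, 82]
t=78: [98, 40, 98, 40, 40, 98]
t=79: [30, 42, 30, 42, 42, 30]
t=80: [37, 48, 37, 48, 48, 37]
t=81: [51, 60, 51, 60, 60, 51]
t=82: [78, 86, 78, 86, 86, 78]
t=83: [131, 138, 131, 138, 138, 131]
t=84: [91, 98, 91, 98, 98, 91]
t=85: [11, 18, 11, 18, 18, 11]
t=86: [101, 43, 101, 43, 43, 101]
t=87: [36, 48, 36, 48, 48, 36]
t=88: [49, 60, 49, 60, 60, 49]
t=89: [75, 84, 75, 84, 84, 75]
t=90: [126, 134, 126, 134, 134, 126]
t=91: [82, 89, 82, 89, 89, 82]

Answer: 14
Key observation: The state at step 77, [82, 89, 82, 89, 89, 82], reappears at step 91 — and no state repeats earlier — so the cycle the system enters has period 14.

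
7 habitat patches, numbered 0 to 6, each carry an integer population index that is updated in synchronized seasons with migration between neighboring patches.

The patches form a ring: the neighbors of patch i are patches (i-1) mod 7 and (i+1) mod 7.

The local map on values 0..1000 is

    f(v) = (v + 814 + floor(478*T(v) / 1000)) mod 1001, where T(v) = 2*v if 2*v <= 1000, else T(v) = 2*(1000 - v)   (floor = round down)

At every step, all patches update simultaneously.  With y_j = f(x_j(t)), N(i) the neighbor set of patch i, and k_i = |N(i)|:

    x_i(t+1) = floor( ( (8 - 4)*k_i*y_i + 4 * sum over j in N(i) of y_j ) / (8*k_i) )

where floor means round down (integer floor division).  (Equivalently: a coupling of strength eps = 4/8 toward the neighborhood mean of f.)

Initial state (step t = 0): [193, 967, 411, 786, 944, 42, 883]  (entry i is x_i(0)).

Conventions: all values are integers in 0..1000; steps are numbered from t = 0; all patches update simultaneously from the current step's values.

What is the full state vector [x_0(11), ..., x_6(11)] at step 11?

Answer: [804, 804, 804, 804, 804, 804, 804]

Derivation:
t=0: [193, 967, 411, 786, 944, 42, 883]
t=1: [499, 607, 711, 758, 829, 852, 675]
t=2: [792, 794, 799, 802, 804, 803, 797]
t=3: [803, 803, 803, 804, 804, 804, 803]
t=4: [804, 804, 804, 804, 804, 804, 804]
t=5: [804, 804, 804, 804, 804, 804, 804]
t=6: [804, 804, 804, 804, 804, 804, 804]
t=7: [804, 804, 804, 804, 804, 804, 804]
t=8: [804, 804, 804, 804, 804, 804, 804]
t=9: [804, 804, 804, 804, 804, 804, 804]
t=10: [804, 804, 804, 804, 804, 804, 804]
t=11: [804, 804, 804, 804, 804, 804, 804]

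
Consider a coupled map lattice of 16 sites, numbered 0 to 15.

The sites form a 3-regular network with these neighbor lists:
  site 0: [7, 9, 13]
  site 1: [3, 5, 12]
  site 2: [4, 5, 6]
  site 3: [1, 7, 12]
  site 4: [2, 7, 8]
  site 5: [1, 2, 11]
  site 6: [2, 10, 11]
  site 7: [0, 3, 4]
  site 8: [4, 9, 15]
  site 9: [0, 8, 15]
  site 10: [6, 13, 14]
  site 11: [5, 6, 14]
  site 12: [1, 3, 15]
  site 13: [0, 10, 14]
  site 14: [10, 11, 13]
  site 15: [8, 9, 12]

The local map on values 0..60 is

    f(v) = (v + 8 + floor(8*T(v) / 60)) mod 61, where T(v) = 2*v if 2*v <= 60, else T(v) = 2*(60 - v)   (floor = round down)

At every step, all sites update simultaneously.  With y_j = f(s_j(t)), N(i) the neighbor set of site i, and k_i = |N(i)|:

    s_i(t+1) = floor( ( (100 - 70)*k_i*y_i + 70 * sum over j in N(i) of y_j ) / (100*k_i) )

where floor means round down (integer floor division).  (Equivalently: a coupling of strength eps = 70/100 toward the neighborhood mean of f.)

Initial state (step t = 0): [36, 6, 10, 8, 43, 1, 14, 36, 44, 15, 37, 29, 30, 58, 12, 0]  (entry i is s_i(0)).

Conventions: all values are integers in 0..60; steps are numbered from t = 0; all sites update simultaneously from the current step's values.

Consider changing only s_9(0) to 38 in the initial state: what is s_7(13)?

Answer: s_7(13) = 45
Key observation: This trace re-runs the system from the modified initial state.

Derivation:
t=0: [36, 6, 10, 8, 43, 1, 14, 36, 44, 38, 37, 29, 30, 58, 12, 0]
t=1: [39, 21, 26, 31, 45, 21, 34, 43, 43, 41, 27, 26, 23, 30, 30, 38]
t=2: [51, 37, 44, 43, 52, 36, 42, 52, 54, 53, 45, 41, 41, 46, 43, 49]
t=3: [13, 52, 41, 41, 14, 52, 55, 13, 14, 14, 55, 53, 54, 43, 55, 31]
t=4: [31, 13, 22, 22, 31, 13, 14, 31, 29, 29, 15, 1, 24, 23, 14, 25]
t=5: [43, 29, 32, 35, 42, 23, 24, 43, 43, 43, 28, 19, 34, 33, 24, 41]
t=6: [53, 44, 44, 49, 52, 39, 39, 53, 54, 54, 41, 35, 48, 46, 40, 53]
t=7: [14, 56, 41, 44, 14, 53, 52, 14, 1, 1, 54, 51, 44, 42, 53, 15]
t=8: [28, 27, 22, 36, 28, 13, 13, 32, 16, 16, 13, 0, 37, 22, 13, 25]
t=9: [38, 41, 31, 47, 38, 27, 22, 45, 34, 34, 26, 19, 45, 31, 22, 36]
t=10: [50, 52, 43, 56, 50, 43, 38, 54, 49, 49, 39, 35, 54, 43, 38, 50]
t=11: [45, 14, 55, 2, 45, 41, 51, 29, 59, 59, 52, 51, 15, 54, 51, 46]
t=12: [29, 28, 26, 25, 29, 22, 0, 42, 29, 29, 0, 12, 29, 14, 0, 26]
t=13: [41, 40, 32, 44, 45, 35, 18, 45, 43, 43, 11, 18, 41, 21, 15, 42]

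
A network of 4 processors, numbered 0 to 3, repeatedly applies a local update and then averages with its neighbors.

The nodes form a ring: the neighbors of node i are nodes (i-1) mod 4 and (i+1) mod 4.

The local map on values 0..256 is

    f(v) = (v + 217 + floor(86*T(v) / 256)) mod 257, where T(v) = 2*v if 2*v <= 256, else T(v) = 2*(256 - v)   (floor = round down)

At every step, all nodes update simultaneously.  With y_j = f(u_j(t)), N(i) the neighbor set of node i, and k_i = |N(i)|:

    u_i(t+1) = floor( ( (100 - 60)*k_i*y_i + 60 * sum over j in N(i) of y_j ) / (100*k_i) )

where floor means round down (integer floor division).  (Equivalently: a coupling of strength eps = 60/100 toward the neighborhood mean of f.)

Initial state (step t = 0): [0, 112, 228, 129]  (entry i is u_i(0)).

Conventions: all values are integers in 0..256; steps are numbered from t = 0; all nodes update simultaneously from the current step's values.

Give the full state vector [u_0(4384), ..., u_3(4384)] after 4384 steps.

Simulating step by step:
t=0: [0, 112, 228, 129]
t=1: [183, 185, 178, 196]
t=2: [193, 191, 192, 193]
t=3: [194, 194, 194, 195]
t=4: [195, 195, 195, 195]
t=5: [195, 195, 195, 195]

Answer: [195, 195, 195, 195]
Key observation: The state at step 4, [195, 195, 195, 195], reappears at step 5: the system is in a cycle of period 1 from step 4 on.  Therefore the state at step 4384 equals the state at step 4 + ((4384 - 4) mod 1) = 4, which is [195, 195, 195, 195].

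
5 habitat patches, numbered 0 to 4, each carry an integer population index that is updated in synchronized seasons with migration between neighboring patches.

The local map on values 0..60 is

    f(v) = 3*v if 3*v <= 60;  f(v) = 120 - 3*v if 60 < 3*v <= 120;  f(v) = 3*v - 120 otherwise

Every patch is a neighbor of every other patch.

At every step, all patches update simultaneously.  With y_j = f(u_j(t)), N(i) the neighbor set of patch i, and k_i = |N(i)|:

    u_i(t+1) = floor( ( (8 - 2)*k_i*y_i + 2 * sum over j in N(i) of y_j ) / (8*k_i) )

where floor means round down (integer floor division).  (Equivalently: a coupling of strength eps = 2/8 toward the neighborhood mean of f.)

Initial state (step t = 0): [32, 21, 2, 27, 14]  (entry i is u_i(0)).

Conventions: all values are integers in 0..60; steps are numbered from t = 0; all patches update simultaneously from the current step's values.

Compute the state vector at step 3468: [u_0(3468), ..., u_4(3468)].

Simulating step by step:
t=0: [32, 21, 2, 27, 14]
t=1: [27, 49, 14, 37, 39]
t=2: [34, 26, 36, 13, 9]
t=3: [21, 37, 16, 35, 27]
t=4: [49, 16, 43, 20, 37]
t=5: [28, 42, 15, 50, 15]
t=6: [34, 14, 41, 30, 41]
t=7: [18, 34, 8, 26, 8]
t=8: [47, 22, 26, 39, 26]
t=9: [24, 47, 39, 12, 39]
t=10: [39, 21, 9, 31, 9]
t=11: [10, 48, 27, 27, 27]
t=12: [31, 27, 37, 37, 37]
t=13: [24, 32, 12, 12, 12]
t=14: [44, 27, 36, 36, 36]
t=15: [13, 32, 13, 13, 13]
t=16: [38, 27, 38, 38, 38]
t=17: [8, 30, 8, 8, 8]
t=18: [24, 28, 24, 24, 24]
t=19: [47, 39, 47, 47, 47]
t=20: [19, 7, 19, 19, 19]
t=21: [54, 30, 54, 54, 54]
t=22: [41, 33, 41, 41, 41]
t=23: [4, 16, 4, 4, 4]
t=24: [14, 39, 14, 14, 14]
t=25: [39, 12, 39, 39, 39]
t=26: [5, 27, 5, 5, 5]
t=27: [16, 33, 16, 16, 16]
t=28: [46, 27, 46, 46, 46]
t=29: [19, 33, 19, 19, 19]
t=30: [54, 30, 54, 54, 54]

Answer: [54, 30, 54, 54, 54]
Key observation: The state at step 21, [54, 30, 54, 54, 54], reappears at step 30: the system is in a cycle of period 9 from step 21 on.  Therefore the state at step 3468 equals the state at step 21 + ((3468 - 21) mod 9) = 21, which is [54, 30, 54, 54, 54].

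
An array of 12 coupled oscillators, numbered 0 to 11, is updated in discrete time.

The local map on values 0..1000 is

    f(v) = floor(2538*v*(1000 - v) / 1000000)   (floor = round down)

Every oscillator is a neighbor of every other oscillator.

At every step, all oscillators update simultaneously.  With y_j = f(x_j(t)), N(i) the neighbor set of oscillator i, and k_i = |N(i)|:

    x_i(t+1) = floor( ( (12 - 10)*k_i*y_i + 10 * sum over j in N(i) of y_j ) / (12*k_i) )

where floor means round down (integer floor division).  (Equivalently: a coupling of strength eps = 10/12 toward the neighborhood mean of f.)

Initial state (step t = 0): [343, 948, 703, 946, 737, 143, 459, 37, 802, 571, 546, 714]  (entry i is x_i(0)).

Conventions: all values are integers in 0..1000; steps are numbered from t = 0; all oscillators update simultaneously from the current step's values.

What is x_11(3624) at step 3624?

Simulating step by step:
t=0: [343, 948, 703, 946, 737, 143, 459, 37, 802, 571, 546, 714]
t=1: [434, 393, 430, 394, 426, 410, 439, 390, 418, 438, 439, 429]
t=2: [617, 615, 617, 615, 617, 616, 617, 615, 616, 617, 617, 617]
t=3: [599, 599, 599, 599, 599, 599, 599, 599, 599, 599, 599, 599]
t=4: [609, 609, 609, 609, 609, 609, 609, 609, 609, 609, 609, 609]
t=5: [604, 604, 604, 604, 604, 604, 604, 604, 604, 604, 604, 604]
t=6: [607, 607, 607, 607, 607, 607, 607, 607, 607, 607, 607, 607]
t=7: [605, 605, 605, 605, 605, 605, 605, 605, 605, 605, 605, 605]
t=8: [606, 606, 606, 606, 606, 606, 606, 606, 606, 606, 606, 606]
t=9: [605, 605, 605, 605, 605, 605, 605, 605, 605, 605, 605, 605]

Answer: x_11(3624) = 606
Key observation: The state at step 7, [605, 605, 605, 605, 605, 605, 605, 605, 605, 605, 605, 605], reappears at step 9: the system is in a cycle of period 2 from step 7 on.  Therefore the state at step 3624 equals the state at step 7 + ((3624 - 7) mod 2) = 8, which is [606, 606, 606, 606, 606, 606, 606, 606, 606, 606, 606, 606].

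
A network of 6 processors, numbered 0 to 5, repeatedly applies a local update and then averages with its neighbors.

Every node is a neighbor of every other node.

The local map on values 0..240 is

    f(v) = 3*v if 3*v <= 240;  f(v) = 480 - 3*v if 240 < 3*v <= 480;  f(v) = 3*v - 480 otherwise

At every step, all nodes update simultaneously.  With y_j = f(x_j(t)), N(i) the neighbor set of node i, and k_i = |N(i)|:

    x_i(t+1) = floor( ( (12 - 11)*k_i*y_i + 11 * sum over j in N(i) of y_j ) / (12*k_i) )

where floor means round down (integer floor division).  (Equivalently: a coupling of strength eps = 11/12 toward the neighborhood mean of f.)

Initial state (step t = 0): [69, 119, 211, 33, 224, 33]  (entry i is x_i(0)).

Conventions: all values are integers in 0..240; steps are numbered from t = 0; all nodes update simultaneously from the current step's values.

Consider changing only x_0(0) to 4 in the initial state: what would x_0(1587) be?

Simulating step by step:
t=0: [4, 119, 211, 33, 224, 33]
t=1: [123, 112, 109, 114, 105, 114]
t=2: [144, 141, 140, 141, 139, 141]
t=3: [57, 57, 56, 57, 56, 57]
t=4: [169, 169, 170, 169, 170, 169]
t=5: [28, 28, 27, 28, 27, 28]
t=6: [82, 82, 83, 82, 83, 82]
t=7: [232, 232, 233, 232, 233, 232]
t=8: [217, 217, 216, 217, 216, 217]
t=9: [169, 169, 170, 169, 170, 169]

Answer: x_0(1587) = 232
Key observation: The state at step 4, [169, 169, 170, 169, 170, 169], reappears at step 9: the system is in a cycle of period 5 from step 4 on.  Therefore the state at step 1587 equals the state at step 4 + ((1587 - 4) mod 5) = 7, which is [232, 232, 233, 232, 233, 232].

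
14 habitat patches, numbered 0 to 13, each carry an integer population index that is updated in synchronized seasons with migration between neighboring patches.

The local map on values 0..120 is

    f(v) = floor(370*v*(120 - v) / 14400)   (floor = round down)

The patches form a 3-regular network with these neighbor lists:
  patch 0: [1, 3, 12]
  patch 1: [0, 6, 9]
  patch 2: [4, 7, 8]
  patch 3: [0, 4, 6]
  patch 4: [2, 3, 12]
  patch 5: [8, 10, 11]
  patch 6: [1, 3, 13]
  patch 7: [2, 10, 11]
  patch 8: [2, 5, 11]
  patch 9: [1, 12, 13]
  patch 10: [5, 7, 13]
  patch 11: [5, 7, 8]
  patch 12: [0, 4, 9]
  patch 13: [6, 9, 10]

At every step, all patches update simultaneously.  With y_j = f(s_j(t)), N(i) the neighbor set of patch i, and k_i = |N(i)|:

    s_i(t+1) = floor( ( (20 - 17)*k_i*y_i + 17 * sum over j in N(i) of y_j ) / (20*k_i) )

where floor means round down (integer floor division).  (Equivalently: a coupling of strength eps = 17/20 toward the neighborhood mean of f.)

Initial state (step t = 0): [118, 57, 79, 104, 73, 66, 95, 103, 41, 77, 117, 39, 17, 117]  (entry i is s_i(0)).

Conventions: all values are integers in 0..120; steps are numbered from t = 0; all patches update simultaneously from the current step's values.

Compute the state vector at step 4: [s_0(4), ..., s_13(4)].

Simulating step by step:
t=0: [118, 57, 79, 104, 73, 66, 95, 103, 41, 77, 117, 39, 17, 117]
t=1: [51, 56, 73, 50, 61, 62, 49, 55, 84, 53, 42, 73, 57, 45]
t=2: [90, 90, 86, 90, 90, 84, 89, 87, 87, 90, 88, 86, 91, 87]
t=3: [68, 69, 72, 69, 70, 73, 70, 73, 75, 69, 73, 74, 68, 70]
t=4: [90, 89, 87, 89, 89, 87, 89, 87, 87, 89, 88, 87, 89, 89]

Answer: [90, 89, 87, 89, 89, 87, 89, 87, 87, 89, 88, 87, 89, 89]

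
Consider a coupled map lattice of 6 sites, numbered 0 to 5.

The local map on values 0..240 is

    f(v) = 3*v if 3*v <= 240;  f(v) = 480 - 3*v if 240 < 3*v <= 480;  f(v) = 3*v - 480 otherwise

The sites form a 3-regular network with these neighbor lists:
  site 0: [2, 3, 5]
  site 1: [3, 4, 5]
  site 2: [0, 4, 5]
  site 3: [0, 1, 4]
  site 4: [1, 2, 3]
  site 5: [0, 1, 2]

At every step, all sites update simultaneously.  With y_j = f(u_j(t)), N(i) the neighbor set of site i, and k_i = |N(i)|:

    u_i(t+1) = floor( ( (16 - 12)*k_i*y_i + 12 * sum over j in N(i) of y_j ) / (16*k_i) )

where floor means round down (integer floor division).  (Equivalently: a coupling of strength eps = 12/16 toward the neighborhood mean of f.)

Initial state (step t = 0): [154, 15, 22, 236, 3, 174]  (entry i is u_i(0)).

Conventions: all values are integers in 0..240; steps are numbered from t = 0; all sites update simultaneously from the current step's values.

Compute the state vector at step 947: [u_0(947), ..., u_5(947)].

Answer: [106, 181, 106, 181, 181, 106]
Key observation: The state at step 26, [137, 87, 137, 87, 87, 137], reappears at step 28: the system is in a cycle of period 2 from step 26 on.  Therefore the state at step 947 equals the state at step 26 + ((947 - 26) mod 2) = 27, which is [106, 181, 106, 181, 181, 106].

Derivation:
t=0: [154, 15, 22, 236, 3, 174]
t=1: [88, 81, 33, 75, 87, 42]
t=2: [166, 201, 165, 224, 195, 169]
t=3: [63, 111, 41, 109, 108, 45]
t=4: [150, 147, 150, 161, 144, 148]
t=5: [24, 31, 36, 30, 30, 33]
t=6: [92, 93, 92, 86, 95, 93]
t=7: [207, 204, 201, 205, 205, 202]
t=8: [131, 132, 131, 135, 131, 130]
t=9: [84, 84, 87, 83, 83, 87]
t=10: [224, 227, 224, 229, 227, 223]
t=11: [195, 199, 193, 200, 200, 193]
t=12: [105, 114, 105, 115, 114, 105]
t=13: [157, 144, 158, 144, 144, 158]
t=14: [17, 37, 17, 38, 37, 17]
t=15: [66, 96, 66, 96, 96, 66]
t=16: [196, 193, 196, 193, 193, 196]
t=17: [105, 101, 105, 101, 101, 105]
t=18: [168, 174, 168, 174, 174, 168]
t=19: [28, 37, 28, 37, 37, 28]
t=20: [90, 104, 90, 104, 104, 90]
t=21: [199, 178, 199, 178, 178, 199]
t=22: [101, 69, 101, 69, 69, 101]
t=23: [184, 199, 184, 199, 199, 184]
t=24: [83, 105, 83, 105, 105, 83]
t=25: [214, 181, 214, 181, 181, 214]
t=26: [137, 87, 137, 87, 87, 137]
t=27: [106, 181, 106, 181, 181, 106]
t=28: [137, 87, 137, 87, 87, 137]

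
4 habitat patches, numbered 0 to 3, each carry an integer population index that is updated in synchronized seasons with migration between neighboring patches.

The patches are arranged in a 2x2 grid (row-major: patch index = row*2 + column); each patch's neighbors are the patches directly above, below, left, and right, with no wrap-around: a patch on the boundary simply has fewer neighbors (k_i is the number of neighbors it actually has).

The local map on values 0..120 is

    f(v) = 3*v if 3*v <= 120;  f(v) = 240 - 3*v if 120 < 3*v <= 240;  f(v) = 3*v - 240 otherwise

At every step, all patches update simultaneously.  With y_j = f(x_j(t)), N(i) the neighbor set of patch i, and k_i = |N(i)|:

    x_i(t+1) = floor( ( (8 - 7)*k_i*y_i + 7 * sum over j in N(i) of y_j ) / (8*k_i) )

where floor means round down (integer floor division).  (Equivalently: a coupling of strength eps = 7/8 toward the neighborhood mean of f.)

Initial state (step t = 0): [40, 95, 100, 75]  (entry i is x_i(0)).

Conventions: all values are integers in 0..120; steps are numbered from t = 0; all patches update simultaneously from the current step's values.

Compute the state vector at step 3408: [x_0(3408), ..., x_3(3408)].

Simulating step by step:
t=0: [40, 95, 100, 75]
t=1: [60, 64, 66, 47]
t=2: [46, 75, 74, 51]
t=3: [27, 84, 84, 25]
t=4: [20, 69, 69, 19]
t=5: [36, 55, 55, 36]
t=6: [79, 103, 103, 79]
t=7: [60, 11, 11, 60]
t=8: [36, 56, 56, 36]
t=9: [76, 103, 103, 76]
t=10: [61, 19, 19, 61]
t=11: [57, 57, 57, 57]
t=12: [69, 69, 69, 69]
t=13: [33, 33, 33, 33]
t=14: [99, 99, 99, 99]
t=15: [57, 57, 57, 57]

Answer: [69, 69, 69, 69]
Key observation: The state at step 11, [57, 57, 57, 57], reappears at step 15: the system is in a cycle of period 4 from step 11 on.  Therefore the state at step 3408 equals the state at step 11 + ((3408 - 11) mod 4) = 12, which is [69, 69, 69, 69].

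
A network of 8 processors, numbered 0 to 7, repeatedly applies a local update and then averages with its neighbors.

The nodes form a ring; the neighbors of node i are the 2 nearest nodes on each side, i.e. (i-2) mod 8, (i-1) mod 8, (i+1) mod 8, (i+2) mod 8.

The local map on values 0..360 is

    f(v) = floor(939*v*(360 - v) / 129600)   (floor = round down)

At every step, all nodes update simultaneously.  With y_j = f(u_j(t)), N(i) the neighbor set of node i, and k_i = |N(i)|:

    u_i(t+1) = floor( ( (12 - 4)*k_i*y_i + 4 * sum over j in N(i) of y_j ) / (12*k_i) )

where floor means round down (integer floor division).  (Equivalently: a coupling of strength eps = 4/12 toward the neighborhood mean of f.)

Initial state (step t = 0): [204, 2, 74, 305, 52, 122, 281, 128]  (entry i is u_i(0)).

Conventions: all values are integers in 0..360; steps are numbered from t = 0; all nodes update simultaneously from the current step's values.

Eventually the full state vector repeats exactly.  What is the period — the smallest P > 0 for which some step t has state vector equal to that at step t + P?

Simulating step by step:
t=0: [204, 2, 74, 305, 52, 122, 281, 128]
t=1: [197, 63, 141, 121, 131, 191, 170, 193]
t=2: [223, 164, 214, 206, 219, 229, 232, 224]
t=3: [221, 229, 226, 227, 222, 218, 216, 220]
t=4: [221, 218, 219, 218, 221, 223, 224, 222]
t=5: [222, 223, 223, 223, 222, 221, 220, 221]
t=6: [221, 221, 221, 221, 221, 221, 222, 221]
t=7: [221, 222, 222, 222, 221, 221, 221, 221]
t=8: [221, 221, 221, 221, 221, 221, 222, 221]

Answer: 2
Key observation: The state at step 6, [221, 221, 221, 221, 221, 221, 222, 221], reappears at step 8 — and no state repeats earlier — so the cycle the system enters has period 2.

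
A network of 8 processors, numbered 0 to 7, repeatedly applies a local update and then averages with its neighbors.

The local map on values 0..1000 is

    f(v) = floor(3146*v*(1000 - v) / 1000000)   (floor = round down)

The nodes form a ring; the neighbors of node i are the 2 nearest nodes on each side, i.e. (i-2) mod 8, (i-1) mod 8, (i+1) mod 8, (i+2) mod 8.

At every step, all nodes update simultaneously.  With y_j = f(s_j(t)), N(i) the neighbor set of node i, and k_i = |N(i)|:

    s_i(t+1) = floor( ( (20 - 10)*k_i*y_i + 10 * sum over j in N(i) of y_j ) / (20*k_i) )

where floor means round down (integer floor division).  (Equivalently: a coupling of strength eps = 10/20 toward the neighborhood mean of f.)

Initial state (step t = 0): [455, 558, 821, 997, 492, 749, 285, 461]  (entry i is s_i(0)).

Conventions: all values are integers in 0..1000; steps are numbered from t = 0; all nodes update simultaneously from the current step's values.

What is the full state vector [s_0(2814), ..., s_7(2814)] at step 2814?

Answer: [781, 781, 781, 781, 781, 781, 781, 781]
Key observation: The state at step 22, [781, 781, 781, 781, 781, 781, 781, 781], reappears at step 24: the system is in a cycle of period 2 from step 22 on.  Therefore the state at step 2814 equals the state at step 22 + ((2814 - 22) mod 2) = 22, which is [781, 781, 781, 781, 781, 781, 781, 781].

Derivation:
t=0: [455, 558, 821, 997, 492, 749, 285, 461]
t=1: [722, 641, 524, 331, 605, 572, 687, 738]
t=2: [664, 701, 742, 726, 741, 726, 683, 654]
t=3: [682, 659, 624, 623, 618, 640, 670, 688]
t=4: [692, 707, 727, 732, 732, 718, 700, 688]
t=5: [661, 648, 631, 624, 625, 639, 654, 664]
t=6: [709, 717, 728, 732, 731, 723, 713, 707]
t=7: [643, 636, 626, 622, 623, 631, 640, 645]
t=8: [724, 728, 733, 736, 735, 731, 726, 723]
t=9: [625, 621, 616, 613, 614, 618, 623, 626]
t=10: [738, 740, 743, 744, 743, 741, 739, 737]
t=11: [606, 604, 601, 600, 601, 603, 605, 607]
t=12: [751, 752, 753, 754, 753, 752, 751, 750]
t=13: [587, 586, 585, 584, 585, 586, 587, 588]
t=14: [762, 762, 763, 763, 763, 762, 762, 762]
t=15: [569, 569, 568, 568, 568, 569, 569, 570]
t=16: [771, 771, 771, 771, 771, 771, 771, 771]
t=17: [555, 555, 555, 555, 555, 555, 555, 555]
t=18: [776, 776, 776, 776, 776, 776, 776, 776]
t=19: [546, 546, 546, 546, 546, 546, 546, 546]
t=20: [779, 779, 779, 779, 779, 779, 779, 779]
t=21: [541, 541, 541, 541, 541, 541, 541, 541]
t=22: [781, 781, 781, 781, 781, 781, 781, 781]
t=23: [538, 538, 538, 538, 538, 538, 538, 538]
t=24: [781, 781, 781, 781, 781, 781, 781, 781]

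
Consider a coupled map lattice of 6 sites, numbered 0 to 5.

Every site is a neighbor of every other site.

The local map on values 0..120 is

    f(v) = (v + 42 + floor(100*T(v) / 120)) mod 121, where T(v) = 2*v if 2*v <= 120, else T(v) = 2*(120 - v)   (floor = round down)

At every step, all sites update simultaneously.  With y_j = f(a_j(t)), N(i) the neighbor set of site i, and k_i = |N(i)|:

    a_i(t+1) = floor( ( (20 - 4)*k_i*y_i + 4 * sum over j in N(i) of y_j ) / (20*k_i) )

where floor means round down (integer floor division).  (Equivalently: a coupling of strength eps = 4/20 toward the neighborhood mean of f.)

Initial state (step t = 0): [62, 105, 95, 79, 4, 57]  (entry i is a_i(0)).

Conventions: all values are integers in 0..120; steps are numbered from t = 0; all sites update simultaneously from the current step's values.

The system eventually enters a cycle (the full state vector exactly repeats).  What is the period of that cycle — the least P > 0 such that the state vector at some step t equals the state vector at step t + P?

Answer: 2
Key observation: The state at step 7, [73, 73, 73, 73, 73, 73], reappears at step 9 — and no state repeats earlier — so the cycle the system enters has period 2.

Derivation:
t=0: [62, 105, 95, 79, 4, 57]
t=1: [75, 53, 58, 66, 54, 70]
t=2: [70, 64, 73, 75, 66, 73]
t=3: [74, 77, 72, 71, 76, 72]
t=4: [71, 69, 72, 72, 70, 72]
t=5: [73, 74, 73, 73, 73, 73]
t=6: [71, 71, 71, 71, 71, 71]
t=7: [73, 73, 73, 73, 73, 73]
t=8: [72, 72, 72, 72, 72, 72]
t=9: [73, 73, 73, 73, 73, 73]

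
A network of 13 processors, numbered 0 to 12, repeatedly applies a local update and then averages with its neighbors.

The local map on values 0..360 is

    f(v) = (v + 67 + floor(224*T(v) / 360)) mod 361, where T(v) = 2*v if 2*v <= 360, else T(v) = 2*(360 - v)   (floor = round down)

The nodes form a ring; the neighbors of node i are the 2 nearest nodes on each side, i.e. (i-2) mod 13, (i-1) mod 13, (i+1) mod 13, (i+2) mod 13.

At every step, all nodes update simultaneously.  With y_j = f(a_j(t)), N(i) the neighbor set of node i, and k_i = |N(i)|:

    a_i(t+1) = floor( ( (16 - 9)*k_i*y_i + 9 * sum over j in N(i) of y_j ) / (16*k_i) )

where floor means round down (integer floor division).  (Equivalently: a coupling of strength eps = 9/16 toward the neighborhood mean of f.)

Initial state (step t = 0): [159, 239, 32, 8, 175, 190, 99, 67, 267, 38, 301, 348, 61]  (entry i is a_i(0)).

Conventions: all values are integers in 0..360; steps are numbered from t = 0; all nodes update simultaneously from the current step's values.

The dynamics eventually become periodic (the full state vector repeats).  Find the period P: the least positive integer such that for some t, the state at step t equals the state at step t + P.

Answer: 4
Key observation: The state at step 11, [88, 88, 88, 88, 88, 88, 88, 88, 88, 88, 88, 88, 88], reappears at step 15 — and no state repeats earlier — so the cycle the system enters has period 4.

Derivation:
t=0: [159, 239, 32, 8, 175, 190, 99, 67, 267, 38, 301, 348, 61]
t=1: [98, 110, 108, 98, 129, 143, 198, 184, 142, 130, 106, 99, 131]
t=2: [253, 260, 309, 266, 257, 131, 118, 119, 133, 258, 227, 259, 167]
t=3: [87, 86, 84, 74, 109, 118, 205, 205, 121, 113, 80, 90, 87]
t=4: [261, 256, 261, 264, 265, 250, 197, 198, 256, 274, 274, 270, 260]
t=5: [89, 90, 89, 89, 91, 94, 98, 98, 93, 90, 88, 88, 89]
t=6: [266, 267, 267, 268, 272, 277, 281, 280, 275, 270, 266, 265, 265]
t=7: [88, 88, 87, 87, 86, 86, 85, 85, 86, 87, 88, 88, 88]
t=8: [263, 263, 262, 261, 260, 259, 258, 258, 260, 261, 263, 263, 264]
t=9: [89, 89, 89, 89, 89, 90, 90, 90, 89, 89, 89, 89, 89]
t=10: [266, 266, 266, 266, 266, 268, 268, 268, 266, 266, 266, 266, 266]
t=11: [88, 88, 88, 88, 88, 88, 88, 88, 88, 88, 88, 88, 88]
t=12: [264, 264, 264, 264, 264, 264, 264, 264, 264, 264, 264, 264, 264]
t=13: [89, 89, 89, 89, 89, 89, 89, 89, 89, 89, 89, 89, 89]
t=14: [266, 266, 266, 266, 266, 266, 266, 266, 266, 266, 266, 266, 266]
t=15: [88, 88, 88, 88, 88, 88, 88, 88, 88, 88, 88, 88, 88]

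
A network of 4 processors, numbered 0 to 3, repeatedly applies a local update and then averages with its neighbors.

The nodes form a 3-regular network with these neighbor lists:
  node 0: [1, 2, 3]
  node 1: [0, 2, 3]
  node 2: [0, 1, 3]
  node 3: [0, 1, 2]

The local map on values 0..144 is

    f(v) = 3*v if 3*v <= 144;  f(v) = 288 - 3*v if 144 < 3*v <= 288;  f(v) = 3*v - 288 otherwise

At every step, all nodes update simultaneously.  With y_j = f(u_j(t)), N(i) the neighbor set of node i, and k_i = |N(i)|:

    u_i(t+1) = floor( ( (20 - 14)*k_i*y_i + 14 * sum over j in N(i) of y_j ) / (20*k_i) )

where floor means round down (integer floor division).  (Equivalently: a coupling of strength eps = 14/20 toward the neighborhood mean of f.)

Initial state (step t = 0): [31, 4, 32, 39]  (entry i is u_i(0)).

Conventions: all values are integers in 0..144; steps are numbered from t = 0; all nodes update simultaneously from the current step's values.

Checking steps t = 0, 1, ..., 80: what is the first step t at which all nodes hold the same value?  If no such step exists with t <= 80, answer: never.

Simulating step by step:
t=0: [31, 4, 32, 39]  (not all equal)
t=1: [80, 75, 80, 82]  (not all equal)
t=2: [50, 51, 50, 49]  (not all equal)
t=3: [138, 137, 138, 138]  (not all equal)
t=4: [125, 125, 125, 125]  (all equal)

Answer: 4
Key observation: Synchronization is absorbing here: once all nodes are equal they stay equal, and step 4 is the first all-equal step.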